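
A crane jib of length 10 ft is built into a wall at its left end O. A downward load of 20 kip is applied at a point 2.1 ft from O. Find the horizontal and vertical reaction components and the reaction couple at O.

ΣF_x = 0: O_x = 0.
ΣF_y = 0: O_y − 20 = 0 → O_y = 20.00 kip.
ΣM about O: M_O − 20·2.1 = 0 → M_O = 42.00 kip·ft.

O_x = 0, O_y = 20.00 kip, M_O = 42.00 kip·ft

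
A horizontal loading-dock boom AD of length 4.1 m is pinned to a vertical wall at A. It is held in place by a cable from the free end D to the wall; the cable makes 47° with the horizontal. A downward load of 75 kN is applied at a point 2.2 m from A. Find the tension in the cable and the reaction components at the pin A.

ΣM about A: T·sin47°·4.1 − 75·2.2 = 0 → T = 165/(4.1·0.731354) = 55.0266 ≈ 55.03 kN.
ΣF_x = 0: A_x − T·cos47° = 0 → A_x = 55.0266 × 0.681998 = 37.53 kN.
ΣF_y = 0: A_y + T·sin47° − 75 = 0 → A_y = 75 − 55.0266 × 0.731354 = 34.76 kN.

T = 55.03 kN, A_x = 37.53 kN, A_y = 34.76 kN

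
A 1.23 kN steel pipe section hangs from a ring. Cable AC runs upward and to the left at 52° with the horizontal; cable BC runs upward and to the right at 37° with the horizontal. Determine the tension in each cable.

T_AC = 0.9825 kN, T_BC = 0.7574 kN

ΣF_x = 0: −T_AC·cos52° + T_BC·cos37° = 0 → T_BC = 0.770892·T_AC.
ΣF_y = 0: T_AC·sin52° + T_BC·sin37° = 1.23.
Substitute: T_AC·(0.788011 + 0.770892·0.601815) = 1.23 → T_AC = 0.982471 ≈ 0.9825 kN.
Then T_BC = 0.770892 × 0.982471 = 0.7574 kN.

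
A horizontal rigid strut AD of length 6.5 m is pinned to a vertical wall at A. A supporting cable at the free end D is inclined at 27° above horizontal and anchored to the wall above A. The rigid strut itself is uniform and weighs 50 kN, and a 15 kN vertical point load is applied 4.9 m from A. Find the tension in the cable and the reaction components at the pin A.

T = 79.97 kN, A_x = 71.26 kN, A_y = 28.69 kN

ΣM about A: T·sin27°·6.5 − 50·3.25 − 15·4.9 = 0 → T = 236/(6.5·0.45399) = 79.9747 ≈ 79.97 kN.
ΣF_x = 0: A_x − T·cos27° = 0 → A_x = 79.9747 × 0.891007 = 71.26 kN.
ΣF_y = 0: A_y + T·sin27° − 50 − 15 = 0 → A_y = 65 − 79.9747 × 0.45399 = 28.69 kN.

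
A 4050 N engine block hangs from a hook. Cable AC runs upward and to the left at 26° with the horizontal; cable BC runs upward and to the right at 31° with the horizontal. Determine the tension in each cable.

ΣF_x = 0: −T_AC·cos26° + T_BC·cos31° = 0 → T_BC = 1.04856·T_AC.
ΣF_y = 0: T_AC·sin26° + T_BC·sin31° = 4050.
Substitute: T_AC·(0.438371 + 1.04856·0.515038) = 4050 → T_AC = 4139.33 ≈ 4139 N.
Then T_BC = 1.04856 × 4139.33 = 4340 N.

T_AC = 4139 N, T_BC = 4340 N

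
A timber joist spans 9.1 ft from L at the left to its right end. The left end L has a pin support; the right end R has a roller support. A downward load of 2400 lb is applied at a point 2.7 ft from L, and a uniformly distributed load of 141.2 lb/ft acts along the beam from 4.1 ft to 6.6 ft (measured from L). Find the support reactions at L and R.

Resultant of the distributed load: 141.2 × 2.5 = 353 lb at 5.35 ft from L.
ΣM about L: R_y·9.1 − 2400·2.7 − (141.2·2.5)·5.35 = 0 → R_y = 8368.55/9.1 = 919.621 ≈ 919.6 lb.
ΣF_y = 0: L_y + 919.621 − 2400 − 141.2·2.5 = 0 → L_y = 1833 lb.
ΣF_x = 0: no horizontal applied forces, so L_x = 0.

L_x = 0, L_y = 1833 lb, R_y = 919.6 lb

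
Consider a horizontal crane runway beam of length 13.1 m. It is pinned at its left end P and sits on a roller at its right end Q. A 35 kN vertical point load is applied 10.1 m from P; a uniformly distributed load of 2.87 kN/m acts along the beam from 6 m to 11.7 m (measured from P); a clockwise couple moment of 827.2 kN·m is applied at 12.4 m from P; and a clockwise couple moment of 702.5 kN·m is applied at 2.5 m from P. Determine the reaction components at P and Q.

Resultant of the distributed load: 2.87 × 5.7 = 16.359 kN at 8.85 m from P.
Moments about P: Q_y·13.1 − 35·10.1 − (2.87·5.7)·8.85 − 827.2 − 702.5 = 0 → Q_y = 2027.97715/13.1 = 154.807 ≈ 154.8 kN.
ΣF_y = 0: P_y + 154.807 − 35 − 2.87·5.7 = 0 → P_y = -103.4 kN.
ΣF_x = 0: no horizontal applied forces, so P_x = 0.

P_x = 0, P_y = -103.4 kN, Q_y = 154.8 kN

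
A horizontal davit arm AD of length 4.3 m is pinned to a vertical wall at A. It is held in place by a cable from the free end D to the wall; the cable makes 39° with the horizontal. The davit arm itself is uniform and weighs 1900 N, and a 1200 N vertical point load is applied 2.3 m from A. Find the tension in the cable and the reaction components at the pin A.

ΣM about A: T·sin39°·4.3 − 1900·2.15 − 1200·2.3 = 0 → T = 6845/(4.3·0.62932) = 2529.49 ≈ 2529 N.
ΣF_x = 0: A_x − T·cos39° = 0 → A_x = 2529.49 × 0.777146 = 1966 N.
ΣF_y = 0: A_y + T·sin39° − 1900 − 1200 = 0 → A_y = 3100 − 2529.49 × 0.62932 = 1508 N.

T = 2529 N, A_x = 1966 N, A_y = 1508 N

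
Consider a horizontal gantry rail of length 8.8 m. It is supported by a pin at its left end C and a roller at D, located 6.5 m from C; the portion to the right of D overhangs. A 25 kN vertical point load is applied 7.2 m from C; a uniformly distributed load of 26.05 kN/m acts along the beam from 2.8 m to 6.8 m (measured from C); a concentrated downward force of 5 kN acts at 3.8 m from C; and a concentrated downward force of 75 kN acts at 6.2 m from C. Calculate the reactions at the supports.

C_x = 0, C_y = 30.10 kN, D_y = 179.1 kN

Resultant of the distributed load: 26.05 × 4 = 104.2 kN at 4.8 m from C.
Moments about C: D_y·6.5 − 25·7.2 − (26.05·4)·4.8 − 5·3.8 − 75·6.2 = 0 → D_y = 1164.16/6.5 = 179.102 ≈ 179.1 kN.
ΣF_y = 0: C_y + 179.102 − 25 − 26.05·4 − 5 − 75 = 0 → C_y = 30.10 kN.
ΣF_x = 0: no horizontal applied forces, so C_x = 0.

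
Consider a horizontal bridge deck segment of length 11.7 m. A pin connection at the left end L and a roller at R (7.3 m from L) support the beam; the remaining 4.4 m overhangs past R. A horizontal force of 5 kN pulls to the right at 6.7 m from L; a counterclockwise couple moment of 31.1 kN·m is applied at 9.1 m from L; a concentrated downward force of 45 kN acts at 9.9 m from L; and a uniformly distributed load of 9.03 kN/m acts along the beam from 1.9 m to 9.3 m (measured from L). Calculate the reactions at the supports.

Resultant of the distributed load: 9.03 × 7.4 = 66.822 kN at 5.6 m from L.
ΣM about L: R_y·7.3 + 31.1 − 45·9.9 − (9.03·7.4)·5.6 = 0 → R_y = 788.6032/7.3 = 108.028 ≈ 108.0 kN.
ΣF_y = 0: L_y + 108.028 − 45 − 9.03·7.4 = 0 → L_y = 3.794 kN.
ΣF_x = 0: L_x + 5 = 0 → L_x = -5.000 kN.

L_x = -5.000 kN, L_y = 3.794 kN, R_y = 108.0 kN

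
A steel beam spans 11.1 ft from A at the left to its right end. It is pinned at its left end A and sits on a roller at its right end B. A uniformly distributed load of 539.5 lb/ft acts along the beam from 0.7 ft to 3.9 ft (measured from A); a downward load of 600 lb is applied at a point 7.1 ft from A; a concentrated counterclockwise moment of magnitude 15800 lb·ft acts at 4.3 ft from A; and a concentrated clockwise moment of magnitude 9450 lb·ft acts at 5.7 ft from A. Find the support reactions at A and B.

A_x = 0, A_y = 2157 lb, B_y = 169.4 lb

Resultant of the distributed load: 539.5 × 3.2 = 1726.4 lb at 2.3 ft from A.
Taking moments about A: B_y·11.1 − (539.5·3.2)·2.3 − 600·7.1 + 15800 − 9450 = 0 → B_y = 1880.72/11.1 = 169.434 ≈ 169.4 lb.
ΣF_y = 0: A_y + 169.434 − 539.5·3.2 − 600 = 0 → A_y = 2157 lb.
ΣF_x = 0: no horizontal applied forces, so A_x = 0.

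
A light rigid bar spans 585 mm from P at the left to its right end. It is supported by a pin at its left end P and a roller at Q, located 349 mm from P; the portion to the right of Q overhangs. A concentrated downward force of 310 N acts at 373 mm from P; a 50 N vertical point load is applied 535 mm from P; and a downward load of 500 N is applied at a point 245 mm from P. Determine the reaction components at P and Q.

Moments about P: Q_y·349 − 310·373 − 50·535 − 500·245 = 0 → Q_y = 264880/349 = 758.968 ≈ 759.0 N.
ΣF_y = 0: P_y + 758.968 − 310 − 50 − 500 = 0 → P_y = 101.0 N.
ΣF_x = 0: no horizontal applied forces, so P_x = 0.

P_x = 0, P_y = 101.0 N, Q_y = 759.0 N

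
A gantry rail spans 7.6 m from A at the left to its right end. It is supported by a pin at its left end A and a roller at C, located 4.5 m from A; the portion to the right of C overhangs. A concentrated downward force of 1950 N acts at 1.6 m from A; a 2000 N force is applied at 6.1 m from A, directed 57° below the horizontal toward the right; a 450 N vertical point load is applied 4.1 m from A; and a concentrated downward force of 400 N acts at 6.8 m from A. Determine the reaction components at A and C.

A_x = -1089 N, A_y = 495.8 N, C_y = 3982 N

ΣM about A: C_y·4.5 − 1950·1.6 − 2000·sin57°·6.1 − 450·4.1 − 400·6.8 = 0 → C_y = 17916.8/4.5 = 3981.51 ≈ 3982 N.
ΣF_y = 0: A_y + 3981.51 − 1950 − 2000·sin57° − 450 − 400 = 0 → A_y = 495.8 N.
ΣF_x = 0: A_x + 2000·cos57° = 0 → A_x = -1089 N.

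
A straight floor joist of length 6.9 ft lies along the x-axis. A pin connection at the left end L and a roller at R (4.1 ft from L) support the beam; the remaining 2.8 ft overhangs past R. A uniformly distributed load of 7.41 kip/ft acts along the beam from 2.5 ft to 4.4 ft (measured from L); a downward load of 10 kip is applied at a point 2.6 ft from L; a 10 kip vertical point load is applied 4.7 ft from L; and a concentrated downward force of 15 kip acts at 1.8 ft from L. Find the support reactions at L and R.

Resultant of the distributed load: 7.41 × 1.9 = 14.079 kip at 3.45 ft from L.
ΣM about L: R_y·4.1 − (7.41·1.9)·3.45 − 10·2.6 − 10·4.7 − 15·1.8 = 0 → R_y = 148.57255/4.1 = 36.2372 ≈ 36.24 kip.
ΣF_y = 0: L_y + 36.2372 − 7.41·1.9 − 10 − 10 − 15 = 0 → L_y = 12.84 kip.
ΣF_x = 0: no horizontal applied forces, so L_x = 0.

L_x = 0, L_y = 12.84 kip, R_y = 36.24 kip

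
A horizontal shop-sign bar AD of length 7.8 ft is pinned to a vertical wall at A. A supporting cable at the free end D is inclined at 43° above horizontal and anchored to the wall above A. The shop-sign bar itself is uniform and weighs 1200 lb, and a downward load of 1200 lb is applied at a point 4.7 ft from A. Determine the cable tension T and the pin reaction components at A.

T = 1940 lb, A_x = 1419 lb, A_y = 1077 lb

ΣM about A: T·sin43°·7.8 − 1200·3.9 − 1200·4.7 = 0 → T = 10320/(7.8·0.681998) = 1940 lb.
ΣF_x = 0: A_x − T·cos43° = 0 → A_x = 1940 × 0.731354 = 1419 lb.
ΣF_y = 0: A_y + T·sin43° − 1200 − 1200 = 0 → A_y = 2400 − 1940 × 0.681998 = 1077 lb.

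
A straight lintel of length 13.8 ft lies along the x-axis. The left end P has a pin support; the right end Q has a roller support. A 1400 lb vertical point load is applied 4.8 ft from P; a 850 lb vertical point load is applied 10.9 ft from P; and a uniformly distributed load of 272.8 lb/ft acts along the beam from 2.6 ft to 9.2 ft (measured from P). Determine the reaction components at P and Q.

P_x = 0, P_y = 2122 lb, Q_y = 1928 lb

Resultant of the distributed load: 272.8 × 6.6 = 1800.48 lb at 5.9 ft from P.
Moments about P: Q_y·13.8 − 1400·4.8 − 850·10.9 − (272.8·6.6)·5.9 = 0 → Q_y = 26607.832/13.8 = 1928.1 ≈ 1928 lb.
ΣF_y = 0: P_y + 1928.1 − 1400 − 850 − 272.8·6.6 = 0 → P_y = 2122 lb.
ΣF_x = 0: no horizontal applied forces, so P_x = 0.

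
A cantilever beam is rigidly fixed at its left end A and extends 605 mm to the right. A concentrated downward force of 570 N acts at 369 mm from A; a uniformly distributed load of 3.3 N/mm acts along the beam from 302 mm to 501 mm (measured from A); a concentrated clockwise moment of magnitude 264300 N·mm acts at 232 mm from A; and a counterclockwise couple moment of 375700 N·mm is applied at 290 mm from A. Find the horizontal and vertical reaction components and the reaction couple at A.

Resultant of the distributed load: 3.3 × 199 = 656.7 N at 401.5 mm from A.
ΣF_x = 0: A_x = 0.
ΣF_y = 0: A_y − 570 − 3.3·199 = 0 → A_y = 1227 N.
ΣM about A: M_A − 570·369 − (3.3·199)·401.5 − 264300 + 375700 = 0 → M_A = 362600 N·mm.

A_x = 0, A_y = 1227 N, M_A = 362600 N·mm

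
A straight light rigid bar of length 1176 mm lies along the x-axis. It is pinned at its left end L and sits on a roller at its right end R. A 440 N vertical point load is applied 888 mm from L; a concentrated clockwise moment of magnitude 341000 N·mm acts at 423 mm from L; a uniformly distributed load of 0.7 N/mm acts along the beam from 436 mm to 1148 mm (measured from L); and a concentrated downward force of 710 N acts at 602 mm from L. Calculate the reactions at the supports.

Resultant of the distributed load: 0.7 × 712 = 498.4 N at 792 mm from L.
ΣM about L: R_y·1176 − 440·888 − 341000 − (0.7·712)·792 − 710·602 = 0 → R_y = 1553872.8/1176 = 1321.32 ≈ 1321 N.
ΣF_y = 0: L_y + 1321.32 − 440 − 0.7·712 − 710 = 0 → L_y = 327.1 N.
ΣF_x = 0: no horizontal applied forces, so L_x = 0.

L_x = 0, L_y = 327.1 N, R_y = 1321 N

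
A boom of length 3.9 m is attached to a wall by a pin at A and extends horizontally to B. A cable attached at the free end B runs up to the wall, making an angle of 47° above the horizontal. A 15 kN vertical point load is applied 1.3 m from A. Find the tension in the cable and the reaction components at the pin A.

T = 6.837 kN, A_x = 4.663 kN, A_y = 10.00 kN

ΣM about A: T·sin47°·3.9 − 15·1.3 = 0 → T = 19.5/(3.9·0.731354) = 6.83663 ≈ 6.837 kN.
ΣF_x = 0: A_x − T·cos47° = 0 → A_x = 6.83663 × 0.681998 = 4.663 kN.
ΣF_y = 0: A_y + T·sin47° − 15 = 0 → A_y = 15 − 6.83663 × 0.731354 = 10.00 kN.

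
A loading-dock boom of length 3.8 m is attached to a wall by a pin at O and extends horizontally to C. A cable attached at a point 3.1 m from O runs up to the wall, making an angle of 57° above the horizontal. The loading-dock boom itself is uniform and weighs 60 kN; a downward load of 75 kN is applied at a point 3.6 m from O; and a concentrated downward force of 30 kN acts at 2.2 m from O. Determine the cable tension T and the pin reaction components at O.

T = 173.1 kN, O_x = 94.27 kN, O_y = 19.84 kN

ΣM about O: T·sin57°·3.1 − 60·1.9 − 75·3.6 − 30·2.2 = 0 → T = 450/(3.1·0.838671) = 173.085 ≈ 173.1 kN.
ΣF_x = 0: O_x − T·cos57° = 0 → O_x = 173.085 × 0.544639 = 94.27 kN.
ΣF_y = 0: O_y + T·sin57° − 60 − 75 − 30 = 0 → O_y = 165 − 173.085 × 0.838671 = 19.84 kN.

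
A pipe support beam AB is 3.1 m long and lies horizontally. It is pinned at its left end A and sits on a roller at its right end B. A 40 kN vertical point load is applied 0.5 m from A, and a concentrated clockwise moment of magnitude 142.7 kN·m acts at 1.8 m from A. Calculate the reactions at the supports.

A_x = 0, A_y = -12.48 kN, B_y = 52.48 kN

Taking moments about A: B_y·3.1 − 40·0.5 − 142.7 = 0 → B_y = 162.7/3.1 = 52.4839 ≈ 52.48 kN.
ΣF_y = 0: A_y + 52.4839 − 40 = 0 → A_y = -12.48 kN.
ΣF_x = 0: no horizontal applied forces, so A_x = 0.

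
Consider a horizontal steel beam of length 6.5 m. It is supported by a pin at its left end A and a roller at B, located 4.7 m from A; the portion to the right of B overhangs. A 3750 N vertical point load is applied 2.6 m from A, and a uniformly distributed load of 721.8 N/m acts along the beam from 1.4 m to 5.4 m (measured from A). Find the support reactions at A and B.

Resultant of the distributed load: 721.8 × 4 = 2887.2 N at 3.4 m from A.
ΣM about A: B_y·4.7 − 3750·2.6 − (721.8·4)·3.4 = 0 → B_y = 19566.48/4.7 = 4163.08 ≈ 4163 N.
ΣF_y = 0: A_y + 4163.08 − 3750 − 721.8·4 = 0 → A_y = 2474 N.
ΣF_x = 0: no horizontal applied forces, so A_x = 0.

A_x = 0, A_y = 2474 N, B_y = 4163 N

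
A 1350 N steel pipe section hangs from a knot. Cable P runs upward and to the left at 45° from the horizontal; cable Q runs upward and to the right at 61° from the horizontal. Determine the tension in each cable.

ΣF_x = 0: −T_P·cos45° + T_Q·cos61° = 0 → T_Q = 1.45852·T_P.
ΣF_y = 0: T_P·sin45° + T_Q·sin61° = 1350.
Substitute: T_P·(0.707107 + 1.45852·0.87462) = 1350 → T_P = 680.87 ≈ 680.9 N.
Then T_Q = 1.45852 × 680.87 = 993.1 N.

T_P = 680.9 N, T_Q = 993.1 N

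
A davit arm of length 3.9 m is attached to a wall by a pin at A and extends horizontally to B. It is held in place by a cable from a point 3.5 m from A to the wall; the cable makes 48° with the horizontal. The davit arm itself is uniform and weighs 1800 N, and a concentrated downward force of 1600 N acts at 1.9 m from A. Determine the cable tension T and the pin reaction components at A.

ΣM about A: T·sin48°·3.5 − 1800·1.95 − 1600·1.9 = 0 → T = 6550/(3.5·0.743145) = 2518.25 ≈ 2518 N.
ΣF_x = 0: A_x − T·cos48° = 0 → A_x = 2518.25 × 0.669131 = 1685 N.
ΣF_y = 0: A_y + T·sin48° − 1800 − 1600 = 0 → A_y = 3400 − 2518.25 × 0.743145 = 1529 N.

T = 2518 N, A_x = 1685 N, A_y = 1529 N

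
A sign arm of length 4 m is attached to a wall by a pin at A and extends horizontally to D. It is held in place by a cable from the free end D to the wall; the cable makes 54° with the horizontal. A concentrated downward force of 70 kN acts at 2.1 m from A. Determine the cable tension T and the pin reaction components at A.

ΣM about A: T·sin54°·4 − 70·2.1 = 0 → T = 147/(4·0.809017) = 45.4255 ≈ 45.43 kN.
ΣF_x = 0: A_x − T·cos54° = 0 → A_x = 45.4255 × 0.587785 = 26.70 kN.
ΣF_y = 0: A_y + T·sin54° − 70 = 0 → A_y = 70 − 45.4255 × 0.809017 = 33.25 kN.

T = 45.43 kN, A_x = 26.70 kN, A_y = 33.25 kN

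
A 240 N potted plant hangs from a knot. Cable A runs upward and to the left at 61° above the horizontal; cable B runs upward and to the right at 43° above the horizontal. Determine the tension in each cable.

ΣF_x = 0: −T_A·cos61° + T_B·cos43° = 0 → T_B = 0.662894·T_A.
ΣF_y = 0: T_A·sin61° + T_B·sin43° = 240.
Substitute: T_A·(0.87462 + 0.662894·0.681998) = 240 → T_A = 180.898 ≈ 180.9 N.
Then T_B = 0.662894 × 180.898 = 119.9 N.

T_A = 180.9 N, T_B = 119.9 N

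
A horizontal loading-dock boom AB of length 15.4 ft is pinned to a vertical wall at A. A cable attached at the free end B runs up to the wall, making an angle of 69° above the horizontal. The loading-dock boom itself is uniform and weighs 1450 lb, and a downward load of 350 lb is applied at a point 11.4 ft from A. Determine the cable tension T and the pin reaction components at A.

T = 1054 lb, A_x = 377.8 lb, A_y = 815.9 lb

ΣM about A: T·sin69°·15.4 − 1450·7.7 − 350·11.4 = 0 → T = 15155/(15.4·0.93358) = 1054.1 ≈ 1054 lb.
ΣF_x = 0: A_x − T·cos69° = 0 → A_x = 1054.1 × 0.358368 = 377.8 lb.
ΣF_y = 0: A_y + T·sin69° − 1450 − 350 = 0 → A_y = 1800 − 1054.1 × 0.93358 = 815.9 lb.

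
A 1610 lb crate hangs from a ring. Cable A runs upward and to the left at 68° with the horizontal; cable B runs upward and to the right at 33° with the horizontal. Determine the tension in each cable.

ΣF_x = 0: −T_A·cos68° + T_B·cos33° = 0 → T_B = 0.446667·T_A.
ΣF_y = 0: T_A·sin68° + T_B·sin33° = 1610.
Substitute: T_A·(0.927184 + 0.446667·0.544639) = 1610 → T_A = 1375.53 ≈ 1376 lb.
Then T_B = 0.446667 × 1375.53 = 614.4 lb.

T_A = 1376 lb, T_B = 614.4 lb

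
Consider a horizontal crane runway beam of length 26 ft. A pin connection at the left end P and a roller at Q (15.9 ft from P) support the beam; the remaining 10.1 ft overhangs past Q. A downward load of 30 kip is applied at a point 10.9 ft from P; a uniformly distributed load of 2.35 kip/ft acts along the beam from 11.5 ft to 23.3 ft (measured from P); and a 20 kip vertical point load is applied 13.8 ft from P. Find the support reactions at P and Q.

Resultant of the distributed load: 2.35 × 11.8 = 27.73 kip at 17.4 ft from P.
Taking moments about P: Q_y·15.9 − 30·10.9 − (2.35·11.8)·17.4 − 20·13.8 = 0 → Q_y = 1085.502/15.9 = 68.2706 ≈ 68.27 kip.
ΣF_y = 0: P_y + 68.2706 − 30 − 2.35·11.8 − 20 = 0 → P_y = 9.459 kip.
ΣF_x = 0: no horizontal applied forces, so P_x = 0.

P_x = 0, P_y = 9.459 kip, Q_y = 68.27 kip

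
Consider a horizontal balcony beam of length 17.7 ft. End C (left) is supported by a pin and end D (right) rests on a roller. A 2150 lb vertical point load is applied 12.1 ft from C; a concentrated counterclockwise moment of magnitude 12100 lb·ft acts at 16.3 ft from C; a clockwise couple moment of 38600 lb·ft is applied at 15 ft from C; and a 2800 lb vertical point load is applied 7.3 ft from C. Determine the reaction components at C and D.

C_x = 0, C_y = 828.2 lb, D_y = 4122 lb

Moments about C: D_y·17.7 − 2150·12.1 + 12100 − 38600 − 2800·7.3 = 0 → D_y = 72955/17.7 = 4121.75 ≈ 4122 lb.
ΣF_y = 0: C_y + 4121.75 − 2150 − 2800 = 0 → C_y = 828.2 lb.
ΣF_x = 0: no horizontal applied forces, so C_x = 0.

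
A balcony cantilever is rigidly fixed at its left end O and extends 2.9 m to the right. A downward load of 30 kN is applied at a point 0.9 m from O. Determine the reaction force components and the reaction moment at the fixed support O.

ΣF_x = 0: O_x = 0.
ΣF_y = 0: O_y − 30 = 0 → O_y = 30.00 kN.
ΣM about O: M_O − 30·0.9 = 0 → M_O = 27.00 kN·m.

O_x = 0, O_y = 30.00 kN, M_O = 27.00 kN·m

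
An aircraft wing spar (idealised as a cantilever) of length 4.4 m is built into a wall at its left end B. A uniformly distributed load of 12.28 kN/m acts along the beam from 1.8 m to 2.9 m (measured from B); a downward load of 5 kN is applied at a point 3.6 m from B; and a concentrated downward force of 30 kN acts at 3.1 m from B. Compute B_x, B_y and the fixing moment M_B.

B_x = 0, B_y = 48.51 kN, M_B = 142.7 kN·m

Resultant of the distributed load: 12.28 × 1.1 = 13.508 kN at 2.35 m from B.
ΣF_x = 0: B_x = 0.
ΣF_y = 0: B_y − 12.28·1.1 − 5 − 30 = 0 → B_y = 48.51 kN.
ΣM about B: M_B − (12.28·1.1)·2.35 − 5·3.6 − 30·3.1 = 0 → M_B = 142.7 kN·m.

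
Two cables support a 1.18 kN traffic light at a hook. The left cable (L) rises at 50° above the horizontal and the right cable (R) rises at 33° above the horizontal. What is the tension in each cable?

T_L = 0.9971 kN, T_R = 0.7642 kN

ΣF_x = 0: −T_L·cos50° + T_R·cos33° = 0 → T_R = 0.766436·T_L.
ΣF_y = 0: T_L·sin50° + T_R·sin33° = 1.18.
Substitute: T_L·(0.766044 + 0.766436·0.544639) = 1.18 → T_L = 0.997064 ≈ 0.9971 kN.
Then T_R = 0.766436 × 0.997064 = 0.7642 kN.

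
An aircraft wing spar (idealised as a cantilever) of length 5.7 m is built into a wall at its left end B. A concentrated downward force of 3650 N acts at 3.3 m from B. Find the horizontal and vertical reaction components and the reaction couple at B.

ΣF_x = 0: B_x = 0.
ΣF_y = 0: B_y − 3650 = 0 → B_y = 3650 N.
ΣM about B: M_B − 3650·3.3 = 0 → M_B = 12040 N·m.

B_x = 0, B_y = 3650 N, M_B = 12040 N·m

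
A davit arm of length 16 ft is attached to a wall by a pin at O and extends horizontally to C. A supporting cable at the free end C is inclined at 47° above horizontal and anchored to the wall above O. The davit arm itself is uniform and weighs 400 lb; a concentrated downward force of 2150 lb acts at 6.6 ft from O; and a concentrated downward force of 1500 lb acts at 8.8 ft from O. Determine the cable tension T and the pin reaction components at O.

T = 2614 lb, O_x = 1783 lb, O_y = 2138 lb

ΣM about O: T·sin47°·16 − 400·8 − 2150·6.6 − 1500·8.8 = 0 → T = 30590/(16·0.731354) = 2614.16 ≈ 2614 lb.
ΣF_x = 0: O_x − T·cos47° = 0 → O_x = 2614.16 × 0.681998 = 1783 lb.
ΣF_y = 0: O_y + T·sin47° − 400 − 2150 − 1500 = 0 → O_y = 4050 − 2614.16 × 0.731354 = 2138 lb.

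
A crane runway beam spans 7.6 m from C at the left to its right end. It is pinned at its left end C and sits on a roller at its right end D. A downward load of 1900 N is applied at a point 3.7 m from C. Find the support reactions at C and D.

C_x = 0, C_y = 975.0 N, D_y = 925.0 N

ΣM about C: D_y·7.6 − 1900·3.7 = 0 → D_y = 7030/7.6 = 925.0 N.
ΣF_y = 0: C_y + 925 − 1900 = 0 → C_y = 975.0 N.
ΣF_x = 0: no horizontal applied forces, so C_x = 0.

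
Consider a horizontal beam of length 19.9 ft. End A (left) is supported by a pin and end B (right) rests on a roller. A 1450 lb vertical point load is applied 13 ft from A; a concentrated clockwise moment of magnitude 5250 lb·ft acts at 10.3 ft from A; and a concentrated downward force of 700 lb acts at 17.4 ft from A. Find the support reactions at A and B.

A_x = 0, A_y = 326.9 lb, B_y = 1823 lb

Moments about A: B_y·19.9 − 1450·13 − 5250 − 700·17.4 = 0 → B_y = 36280/19.9 = 1823.12 ≈ 1823 lb.
ΣF_y = 0: A_y + 1823.12 − 1450 − 700 = 0 → A_y = 326.9 lb.
ΣF_x = 0: no horizontal applied forces, so A_x = 0.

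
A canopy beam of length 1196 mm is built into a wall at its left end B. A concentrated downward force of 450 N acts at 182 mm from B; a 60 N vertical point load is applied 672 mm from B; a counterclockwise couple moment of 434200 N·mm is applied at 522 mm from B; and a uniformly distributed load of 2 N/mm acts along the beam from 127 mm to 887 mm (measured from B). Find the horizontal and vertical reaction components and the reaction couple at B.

Resultant of the distributed load: 2 × 760 = 1520 N at 507 mm from B.
ΣF_x = 0: B_x = 0.
ΣF_y = 0: B_y − 450 − 60 − 2·760 = 0 → B_y = 2030 N.
ΣM about B: M_B − 450·182 − 60·672 + 434200 − (2·760)·507 = 0 → M_B = 458700 N·mm.

B_x = 0, B_y = 2030 N, M_B = 458700 N·mm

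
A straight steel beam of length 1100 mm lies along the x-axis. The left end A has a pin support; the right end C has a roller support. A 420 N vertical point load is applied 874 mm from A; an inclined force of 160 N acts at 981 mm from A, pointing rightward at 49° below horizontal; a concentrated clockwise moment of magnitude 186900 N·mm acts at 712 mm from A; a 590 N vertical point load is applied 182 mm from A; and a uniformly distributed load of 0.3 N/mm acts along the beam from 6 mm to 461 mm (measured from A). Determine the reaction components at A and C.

Resultant of the distributed load: 0.3 × 455 = 136.5 N at 233.5 mm from A.
ΣM about A: C_y·1100 − 420·874 − 160·sin49°·981 − 186900 − 590·182 − (0.3·455)·233.5 = 0 → C_y = 811692/1100 = 737.902 ≈ 737.9 N.
ΣF_y = 0: A_y + 737.902 − 420 − 160·sin49° − 590 − 0.3·455 = 0 → A_y = 529.4 N.
ΣF_x = 0: A_x + 160·cos49° = 0 → A_x = -105.0 N.

A_x = -105.0 N, A_y = 529.4 N, C_y = 737.9 N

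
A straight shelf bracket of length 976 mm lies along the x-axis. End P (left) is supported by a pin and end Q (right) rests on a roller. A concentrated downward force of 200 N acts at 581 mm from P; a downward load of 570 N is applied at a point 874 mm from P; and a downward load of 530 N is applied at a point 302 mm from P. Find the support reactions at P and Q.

ΣM about P: Q_y·976 − 200·581 − 570·874 − 530·302 = 0 → Q_y = 774440/976 = 793.484 ≈ 793.5 N.
ΣF_y = 0: P_y + 793.484 − 200 − 570 − 530 = 0 → P_y = 506.5 N.
ΣF_x = 0: no horizontal applied forces, so P_x = 0.

P_x = 0, P_y = 506.5 N, Q_y = 793.5 N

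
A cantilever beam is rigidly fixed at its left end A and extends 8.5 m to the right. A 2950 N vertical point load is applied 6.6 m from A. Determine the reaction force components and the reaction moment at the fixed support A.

ΣF_x = 0: A_x = 0.
ΣF_y = 0: A_y − 2950 = 0 → A_y = 2950 N.
ΣM about A: M_A − 2950·6.6 = 0 → M_A = 19470 N·m.

A_x = 0, A_y = 2950 N, M_A = 19470 N·m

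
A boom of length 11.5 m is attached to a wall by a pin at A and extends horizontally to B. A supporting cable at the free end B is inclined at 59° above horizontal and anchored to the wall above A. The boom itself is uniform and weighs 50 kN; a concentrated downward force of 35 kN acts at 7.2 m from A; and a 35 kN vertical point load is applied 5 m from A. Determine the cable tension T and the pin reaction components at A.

T = 72.48 kN, A_x = 37.33 kN, A_y = 57.87 kN

ΣM about A: T·sin59°·11.5 − 50·5.75 − 35·7.2 − 35·5 = 0 → T = 714.5/(11.5·0.857167) = 72.4835 ≈ 72.48 kN.
ΣF_x = 0: A_x − T·cos59° = 0 → A_x = 72.4835 × 0.515038 = 37.33 kN.
ΣF_y = 0: A_y + T·sin59° − 50 − 35 − 35 = 0 → A_y = 120 − 72.4835 × 0.857167 = 57.87 kN.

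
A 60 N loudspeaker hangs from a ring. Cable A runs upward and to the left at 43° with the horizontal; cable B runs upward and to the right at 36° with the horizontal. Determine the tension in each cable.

ΣF_x = 0: −T_A·cos43° + T_B·cos36° = 0 → T_B = 0.904003·T_A.
ΣF_y = 0: T_A·sin43° + T_B·sin36° = 60.
Substitute: T_A·(0.681998 + 0.904003·0.587785) = 60 → T_A = 49.4496 ≈ 49.45 N.
Then T_B = 0.904003 × 49.4496 = 44.70 N.

T_A = 49.45 N, T_B = 44.70 N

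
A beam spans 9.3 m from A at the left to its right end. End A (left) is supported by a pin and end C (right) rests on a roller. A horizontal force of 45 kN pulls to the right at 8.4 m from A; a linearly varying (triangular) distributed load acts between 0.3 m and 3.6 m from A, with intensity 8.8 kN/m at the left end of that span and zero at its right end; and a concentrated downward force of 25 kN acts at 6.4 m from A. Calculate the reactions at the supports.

Resultant of the triangular load: ½ × 8.8 × 3.3 = 14.52 kN, acting at 1.4 m from A (one-third of the span from the peak).
Moments about A: C_y·9.3 − (½·8.8·3.3)·1.4 − 25·6.4 = 0 → C_y = 180.328/9.3 = 19.3901 ≈ 19.39 kN.
ΣF_y = 0: A_y + 19.3901 − ½·8.8·3.3 − 25 = 0 → A_y = 20.13 kN.
ΣF_x = 0: A_x + 45 = 0 → A_x = -45.00 kN.

A_x = -45.00 kN, A_y = 20.13 kN, C_y = 19.39 kN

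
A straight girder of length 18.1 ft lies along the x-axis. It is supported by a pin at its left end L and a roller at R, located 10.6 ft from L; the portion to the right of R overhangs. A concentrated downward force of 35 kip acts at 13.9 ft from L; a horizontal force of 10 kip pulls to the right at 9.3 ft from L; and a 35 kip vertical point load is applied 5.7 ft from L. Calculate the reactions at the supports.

Moments about L: R_y·10.6 − 35·13.9 − 35·5.7 = 0 → R_y = 686/10.6 = 64.717 ≈ 64.72 kip.
ΣF_y = 0: L_y + 64.717 − 35 − 35 = 0 → L_y = 5.283 kip.
ΣF_x = 0: L_x + 10 = 0 → L_x = -10.00 kip.

L_x = -10.00 kip, L_y = 5.283 kip, R_y = 64.72 kip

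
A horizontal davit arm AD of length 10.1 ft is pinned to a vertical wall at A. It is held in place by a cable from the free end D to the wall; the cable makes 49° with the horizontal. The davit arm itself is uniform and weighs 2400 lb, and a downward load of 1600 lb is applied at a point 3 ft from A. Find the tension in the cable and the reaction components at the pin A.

ΣM about A: T·sin49°·10.1 − 2400·5.05 − 1600·3 = 0 → T = 16920/(10.1·0.75471) = 2219.72 ≈ 2220 lb.
ΣF_x = 0: A_x − T·cos49° = 0 → A_x = 2219.72 × 0.656059 = 1456 lb.
ΣF_y = 0: A_y + T·sin49° − 2400 − 1600 = 0 → A_y = 4000 − 2219.72 × 0.75471 = 2325 lb.

T = 2220 lb, A_x = 1456 lb, A_y = 2325 lb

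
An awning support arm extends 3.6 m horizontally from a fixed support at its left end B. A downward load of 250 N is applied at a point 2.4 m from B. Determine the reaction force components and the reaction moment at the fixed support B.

B_x = 0, B_y = 250.0 N, M_B = 600.0 N·m

ΣF_x = 0: B_x = 0.
ΣF_y = 0: B_y − 250 = 0 → B_y = 250.0 N.
ΣM about B: M_B − 250·2.4 = 0 → M_B = 600.0 N·m.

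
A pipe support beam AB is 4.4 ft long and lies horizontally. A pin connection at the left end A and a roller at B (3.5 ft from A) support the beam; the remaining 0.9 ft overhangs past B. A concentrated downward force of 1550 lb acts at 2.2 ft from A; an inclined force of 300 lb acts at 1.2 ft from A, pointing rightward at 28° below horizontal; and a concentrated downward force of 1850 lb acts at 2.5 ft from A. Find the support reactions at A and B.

A_x = -264.9 lb, A_y = 1197 lb, B_y = 2344 lb

Moments about A: B_y·3.5 − 1550·2.2 − 300·sin28°·1.2 − 1850·2.5 = 0 → B_y = 8204.01/3.5 = 2344 lb.
ΣF_y = 0: A_y + 2344 − 1550 − 300·sin28° − 1850 = 0 → A_y = 1197 lb.
ΣF_x = 0: A_x + 300·cos28° = 0 → A_x = -264.9 lb.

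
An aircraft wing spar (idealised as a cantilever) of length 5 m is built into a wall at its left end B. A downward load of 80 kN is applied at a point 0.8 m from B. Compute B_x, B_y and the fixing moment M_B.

ΣF_x = 0: B_x = 0.
ΣF_y = 0: B_y − 80 = 0 → B_y = 80.00 kN.
ΣM about B: M_B − 80·0.8 = 0 → M_B = 64.00 kN·m.

B_x = 0, B_y = 80.00 kN, M_B = 64.00 kN·m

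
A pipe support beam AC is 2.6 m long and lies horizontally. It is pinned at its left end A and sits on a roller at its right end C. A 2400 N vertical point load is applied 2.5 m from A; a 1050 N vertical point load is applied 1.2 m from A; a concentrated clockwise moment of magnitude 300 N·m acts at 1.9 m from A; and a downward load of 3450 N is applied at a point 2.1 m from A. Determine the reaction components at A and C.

ΣM about A: C_y·2.6 − 2400·2.5 − 1050·1.2 − 300 − 3450·2.1 = 0 → C_y = 14805/2.6 = 5694.23 ≈ 5694 N.
ΣF_y = 0: A_y + 5694.23 − 2400 − 1050 − 3450 = 0 → A_y = 1206 N.
ΣF_x = 0: no horizontal applied forces, so A_x = 0.

A_x = 0, A_y = 1206 N, C_y = 5694 N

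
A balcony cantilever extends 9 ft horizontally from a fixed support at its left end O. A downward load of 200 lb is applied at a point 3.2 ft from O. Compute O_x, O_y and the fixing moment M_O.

ΣF_x = 0: O_x = 0.
ΣF_y = 0: O_y − 200 = 0 → O_y = 200.0 lb.
ΣM about O: M_O − 200·3.2 = 0 → M_O = 640.0 lb·ft.

O_x = 0, O_y = 200.0 lb, M_O = 640.0 lb·ft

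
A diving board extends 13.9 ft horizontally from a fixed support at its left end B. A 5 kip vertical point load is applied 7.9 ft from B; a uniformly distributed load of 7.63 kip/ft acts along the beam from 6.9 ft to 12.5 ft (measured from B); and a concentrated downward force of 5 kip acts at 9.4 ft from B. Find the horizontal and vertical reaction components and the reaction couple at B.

B_x = 0, B_y = 52.73 kip, M_B = 501.0 kip·ft

Resultant of the distributed load: 7.63 × 5.6 = 42.728 kip at 9.7 ft from B.
ΣF_x = 0: B_x = 0.
ΣF_y = 0: B_y − 5 − 7.63·5.6 − 5 = 0 → B_y = 52.73 kip.
ΣM about B: M_B − 5·7.9 − (7.63·5.6)·9.7 − 5·9.4 = 0 → M_B = 501.0 kip·ft.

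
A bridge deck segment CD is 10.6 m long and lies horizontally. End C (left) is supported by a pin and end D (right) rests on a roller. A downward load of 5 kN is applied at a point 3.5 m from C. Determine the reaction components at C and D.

C_x = 0, C_y = 3.349 kN, D_y = 1.651 kN

ΣM about C: D_y·10.6 − 5·3.5 = 0 → D_y = 17.5/10.6 = 1.65094 ≈ 1.651 kN.
ΣF_y = 0: C_y + 1.65094 − 5 = 0 → C_y = 3.349 kN.
ΣF_x = 0: no horizontal applied forces, so C_x = 0.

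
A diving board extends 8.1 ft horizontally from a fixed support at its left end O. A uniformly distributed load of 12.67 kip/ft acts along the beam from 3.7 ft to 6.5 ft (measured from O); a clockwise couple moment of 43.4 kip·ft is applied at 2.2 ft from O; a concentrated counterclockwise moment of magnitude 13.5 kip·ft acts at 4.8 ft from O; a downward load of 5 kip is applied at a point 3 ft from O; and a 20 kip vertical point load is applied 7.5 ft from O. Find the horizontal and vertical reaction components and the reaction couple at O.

Resultant of the distributed load: 12.67 × 2.8 = 35.476 kip at 5.1 ft from O.
ΣF_x = 0: O_x = 0.
ΣF_y = 0: O_y − 12.67·2.8 − 5 − 20 = 0 → O_y = 60.48 kip.
ΣM about O: M_O − (12.67·2.8)·5.1 − 43.4 + 13.5 − 5·3 − 20·7.5 = 0 → M_O = 375.8 kip·ft.

O_x = 0, O_y = 60.48 kip, M_O = 375.8 kip·ft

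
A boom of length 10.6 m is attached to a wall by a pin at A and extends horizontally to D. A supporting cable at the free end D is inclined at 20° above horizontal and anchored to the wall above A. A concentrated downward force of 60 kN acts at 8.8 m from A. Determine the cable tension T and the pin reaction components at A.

ΣM about A: T·sin20°·10.6 − 60·8.8 = 0 → T = 528/(10.6·0.34202) = 145.639 ≈ 145.6 kN.
ΣF_x = 0: A_x − T·cos20° = 0 → A_x = 145.639 × 0.939693 = 136.9 kN.
ΣF_y = 0: A_y + T·sin20° − 60 = 0 → A_y = 60 − 145.639 × 0.34202 = 10.19 kN.

T = 145.6 kN, A_x = 136.9 kN, A_y = 10.19 kN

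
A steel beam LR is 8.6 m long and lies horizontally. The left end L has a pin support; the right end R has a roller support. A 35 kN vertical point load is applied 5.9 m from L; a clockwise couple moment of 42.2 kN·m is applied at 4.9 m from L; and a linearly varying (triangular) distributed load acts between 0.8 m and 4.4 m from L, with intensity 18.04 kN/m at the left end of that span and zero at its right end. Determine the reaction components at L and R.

Resultant of the triangular load: ½ × 18.04 × 3.6 = 32.472 kN, acting at 2 m from L (one-third of the span from the peak).
ΣM about L: R_y·8.6 − 35·5.9 − 42.2 − (½·18.04·3.6)·2 = 0 → R_y = 313.644/8.6 = 36.4702 ≈ 36.47 kN.
ΣF_y = 0: L_y + 36.4702 − 35 − ½·18.04·3.6 = 0 → L_y = 31.00 kN.
ΣF_x = 0: no horizontal applied forces, so L_x = 0.

L_x = 0, L_y = 31.00 kN, R_y = 36.47 kN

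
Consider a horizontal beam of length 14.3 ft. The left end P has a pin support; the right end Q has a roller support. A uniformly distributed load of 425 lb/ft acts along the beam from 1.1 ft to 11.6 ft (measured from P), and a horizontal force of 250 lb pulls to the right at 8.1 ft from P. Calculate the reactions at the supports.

Resultant of the distributed load: 425 × 10.5 = 4462.5 lb at 6.35 ft from P.
Moments about P: Q_y·14.3 − (425·10.5)·6.35 = 0 → Q_y = 28336.875/14.3 = 1981.6 ≈ 1982 lb.
ΣF_y = 0: P_y + 1981.6 − 425·10.5 = 0 → P_y = 2481 lb.
ΣF_x = 0: P_x + 250 = 0 → P_x = -250.0 lb.

P_x = -250.0 lb, P_y = 2481 lb, Q_y = 1982 lb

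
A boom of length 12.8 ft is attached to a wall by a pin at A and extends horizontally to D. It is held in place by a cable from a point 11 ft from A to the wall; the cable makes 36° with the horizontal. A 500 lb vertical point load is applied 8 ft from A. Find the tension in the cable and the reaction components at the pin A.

ΣM about A: T·sin36°·11 − 500·8 = 0 → T = 4000/(11·0.587785) = 618.655 ≈ 618.7 lb.
ΣF_x = 0: A_x − T·cos36° = 0 → A_x = 618.655 × 0.809017 = 500.5 lb.
ΣF_y = 0: A_y + T·sin36° − 500 = 0 → A_y = 500 − 618.655 × 0.587785 = 136.4 lb.

T = 618.7 lb, A_x = 500.5 lb, A_y = 136.4 lb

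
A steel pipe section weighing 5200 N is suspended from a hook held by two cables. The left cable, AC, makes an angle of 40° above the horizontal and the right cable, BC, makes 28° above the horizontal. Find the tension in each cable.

ΣF_x = 0: −T_AC·cos40° + T_BC·cos28° = 0 → T_BC = 0.867599·T_AC.
ΣF_y = 0: T_AC·sin40° + T_BC·sin28° = 5200.
Substitute: T_AC·(0.642788 + 0.867599·0.469472) = 5200 → T_AC = 4951.9 ≈ 4952 N.
Then T_BC = 0.867599 × 4951.9 = 4296 N.

T_AC = 4952 N, T_BC = 4296 N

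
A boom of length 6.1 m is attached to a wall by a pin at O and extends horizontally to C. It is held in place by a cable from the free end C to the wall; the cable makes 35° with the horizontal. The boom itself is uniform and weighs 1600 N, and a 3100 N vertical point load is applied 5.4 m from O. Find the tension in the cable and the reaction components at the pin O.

T = 6179 N, O_x = 5062 N, O_y = 1156 N

ΣM about O: T·sin35°·6.1 − 1600·3.05 − 3100·5.4 = 0 → T = 21620/(6.1·0.573576) = 6179.24 ≈ 6179 N.
ΣF_x = 0: O_x − T·cos35° = 0 → O_x = 6179.24 × 0.819152 = 5062 N.
ΣF_y = 0: O_y + T·sin35° − 1600 − 3100 = 0 → O_y = 4700 − 6179.24 × 0.573576 = 1156 N.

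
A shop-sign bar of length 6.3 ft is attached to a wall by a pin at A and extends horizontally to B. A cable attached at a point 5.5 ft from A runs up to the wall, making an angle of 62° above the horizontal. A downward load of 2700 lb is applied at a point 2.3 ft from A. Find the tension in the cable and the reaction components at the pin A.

T = 1279 lb, A_x = 600.3 lb, A_y = 1571 lb

ΣM about A: T·sin62°·5.5 − 2700·2.3 = 0 → T = 6210/(5.5·0.882948) = 1278.77 ≈ 1279 lb.
ΣF_x = 0: A_x − T·cos62° = 0 → A_x = 1278.77 × 0.469472 = 600.3 lb.
ΣF_y = 0: A_y + T·sin62° − 2700 = 0 → A_y = 2700 − 1278.77 × 0.882948 = 1571 lb.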